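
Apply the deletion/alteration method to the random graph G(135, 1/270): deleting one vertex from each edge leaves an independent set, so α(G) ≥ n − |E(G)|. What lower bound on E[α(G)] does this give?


E[|E(G)|] = C(135, 2)·p = 9045 · (1/270) = 67/2.
E[α(G)] ≥ n − E[|E(G)|] = 135 − 67/2 = 203/2.
Numerically: ≈ 101.5000.
(This is only a lower bound; the true E[α(G)] may be larger.)

E[α(G)] ≥ 203/2 ≈ 101.5000.


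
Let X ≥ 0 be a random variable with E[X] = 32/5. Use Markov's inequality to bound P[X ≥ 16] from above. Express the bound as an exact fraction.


μ = E[X] = 32/5, a = 16.
Markov: P[X ≥ 16] ≤ μ/a = (32/5)/16 = 2/5.
Numerically: ≈ 0.400.
(Since a = 16 > μ = 6.400, the bound 2/5 is < 1 and informative.)

P[X ≥ 16] ≤ 2/5 ≈ 0.400.


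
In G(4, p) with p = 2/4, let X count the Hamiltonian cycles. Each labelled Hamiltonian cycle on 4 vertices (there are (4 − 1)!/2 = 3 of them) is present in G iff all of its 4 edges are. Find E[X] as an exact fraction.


K_4 has (4 − 1)!/2 = 3 labelled Hamiltonian cycles.
For each such Hamiltonian cycle H, let X_H = 1 if all 4 edges of H are present in G. Then P[X_H = 1] = p^{4} = (1/2)^{4} = 1/16.
By linearity: E[X] = Σ_H E[X_H] = 3 · p^{4} = 3 · 1/16 = 3/16.
Numerically: E[X] ≈ 0.188.

E[X] = 3 · (1/2)^{4} = 3/16 ≈ 0.188.


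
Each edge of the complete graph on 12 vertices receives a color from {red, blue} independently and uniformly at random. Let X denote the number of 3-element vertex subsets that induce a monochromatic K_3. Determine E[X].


Let X = Σ_S X_S over the C(12, 3) = 220 subsets S of size 3, where X_S = 1 if the K_3 on S is monochromatic.
For a fixed S, the K_3 on S has C(3, 2) = 3 edges. P[all 3 edges red] = (1/2)^3, and likewise for blue, so P[monochromatic] = 2·(1/2)^3 = 2^{1 − 3} = 1/4.
By linearity of expectation: E[X] = C(12, 3) · 2^{1 − 3} = 220 · 1/4 = 55.
Numerically: E[X] ≈ 55.00000.

E[X] = C(12,3)·2^(1−C(3,2)) = 55 ≈ 55.00000.


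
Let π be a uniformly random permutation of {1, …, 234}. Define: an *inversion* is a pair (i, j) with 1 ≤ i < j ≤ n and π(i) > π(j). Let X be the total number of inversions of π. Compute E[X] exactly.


Write X = Σ X_I over the C(234, 2) = 27261 pairs i < j, with X_I the indicator of one inversion.
There are 27261 indicators.
For each fixed pair i < j, the values π(i) and π(j) are two distinct elements of {1, …, 234} in uniformly random order; by symmetry P[π(i) > π(j)] = 1/2.
By linearity: E[X] = 27261 · (1/2) = C(234, 2) · (1/2) = 27261/2 = 27261/2 ≈ 13630.50000.

E[X] = 27261/2 = 13630.50000.


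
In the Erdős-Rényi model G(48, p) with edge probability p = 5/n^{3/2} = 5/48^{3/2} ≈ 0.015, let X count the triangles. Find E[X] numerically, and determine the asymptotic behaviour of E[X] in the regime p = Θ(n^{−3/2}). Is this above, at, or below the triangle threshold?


Number of potential triangles: C(48, 3) = 17296.
Each occurs with probability p³ ≈ (0.015)³ ≈ 3.39879e-06.
By linearity: E[X] = C(48, 3)·p³ ≈ 17296 · 3.39879e-06 ≈ 0.059.
Since α = 3/2 > 1, p = c/n^{3/2} = o(1/n) is below the triangle threshold p ~ 1/n. Asymptotically E[X] ~ (c³/6)·n^{3(1−α)} = (5³/6)·n^{-1.5} → 0, so by Markov's inequality G has no triangles w.h.p.

E[X] ≈ 0.059; in regime p = Θ(1/n^{3/2}) E[X] tends to 0 (below the triangle threshold p ~ 1/n).


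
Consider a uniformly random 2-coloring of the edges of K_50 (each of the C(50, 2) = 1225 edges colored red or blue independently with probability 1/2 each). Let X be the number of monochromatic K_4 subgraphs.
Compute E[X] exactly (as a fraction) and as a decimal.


Let X = Σ_S X_S over the C(50, 4) = 230300 subsets S of size 4, where X_S = 1 if the K_4 on S is monochromatic.
For a fixed S, the K_4 on S has C(4, 2) = 6 edges. P[all 6 edges red] = (1/2)^6, and likewise for blue, so P[monochromatic] = 2·(1/2)^6 = 2^{1 − 6} = 1/32.
By linearity: E[X] = C(50, 4) · 2^{1 − 6} = 230300 · 1/32 = 57575/8.
Numerically: E[X] ≈ 7196.87500.

E[X] = C(50,4)·2^(1−C(4,2)) = 57575/8 ≈ 7196.87500.


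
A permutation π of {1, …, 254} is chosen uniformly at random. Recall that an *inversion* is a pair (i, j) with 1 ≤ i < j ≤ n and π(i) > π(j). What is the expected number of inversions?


Write X = Σ X_I over the C(254, 2) = 32131 pairs i < j, with X_I the indicator of one inversion.
There are 32131 indicators.
For each fixed pair i < j, the values π(i) and π(j) are two distinct elements of {1, …, 254} in uniformly random order; by symmetry P[π(i) > π(j)] = 1/2.
By linearity: E[X] = 32131 · (1/2) = C(254, 2) · (1/2) = 32131/2 = 32131/2 ≈ 16065.500.

E[X] = 32131/2 = 16065.500.


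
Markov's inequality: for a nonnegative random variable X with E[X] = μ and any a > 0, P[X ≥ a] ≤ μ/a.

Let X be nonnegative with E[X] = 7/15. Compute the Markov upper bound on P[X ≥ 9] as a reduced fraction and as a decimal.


μ = E[X] = 7/15, a = 9.
Markov: P[X ≥ 9] ≤ μ/a = (7/15)/9 = 7/135.
Numerically: ≈ 0.05185.
(Since a = 9 > μ = 0.46667, the bound 7/135 is < 1 and informative.)

P[X ≥ 9] ≤ 7/135 ≈ 0.05185.


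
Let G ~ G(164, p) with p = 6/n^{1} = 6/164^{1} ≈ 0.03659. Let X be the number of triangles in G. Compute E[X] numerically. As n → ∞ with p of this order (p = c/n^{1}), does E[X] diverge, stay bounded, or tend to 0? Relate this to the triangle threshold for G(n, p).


Number of potential triangles: C(164, 3) = 721764.
Each occurs with probability p³ ≈ (0.03659)³ ≈ 4.896911e-05.
By linearity: E[X] = C(164, 3)·p³ ≈ 721764 · 4.896911e-05 ≈ 35.3441.
Here α = 1, so p = 6/n is exactly at the triangle threshold p ~ 1/n. Asymptotically E[X] → c³/6 = 6³/6 = 36 ≈ 36.0000, a bounded constant. In this regime the triangle count is asymptotically Poisson(c³/6).

E[X] ≈ 35.3441; in regime p = Θ(1/n^{1}) E[X] stays bounded (at the triangle threshold p ~ 1/n).


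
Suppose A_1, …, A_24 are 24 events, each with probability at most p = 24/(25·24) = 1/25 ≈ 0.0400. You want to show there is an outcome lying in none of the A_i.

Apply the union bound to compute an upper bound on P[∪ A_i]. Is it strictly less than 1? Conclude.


Union bound: P[∪_{i=1}^{24} A_i] ≤ Σ_i P[A_i] ≤ 24·p = 24·(1/25) = 24/25.
Numerically: 24/25 ≈ 0.9600.
Is 24/25 < 1? YES.
Since P[∪ A_i] ≤ 24/25 < 1, the complement has P[∩ A_i^c] ≥ 1 − 24/25 = 1/25 > 0, so some outcome avoids every A_i.

24·p = 24/25 ≈ 0.9600; existence CERTIFIED by the union bound.


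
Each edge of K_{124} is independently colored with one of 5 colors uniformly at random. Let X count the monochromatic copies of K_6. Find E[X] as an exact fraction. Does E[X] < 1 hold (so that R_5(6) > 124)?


E[X] = C(124, 6) · 5^{1 − 15} = 4465475476 · 5^{−14} = 4465475476/6103515625.
As a reduced fraction: E[X] = 4465475476/6103515625 ≈ 0.7316235.
Is E[X] < 1? YES.
Since E[X] < 1, there exists a 5-coloring of K_{124} with no monochromatic K_6; hence R_5(6) > 124.

E[X] = 4465475476/6103515625 ≈ 0.7316235; E[X] < 1, so R_5(6) > 124.


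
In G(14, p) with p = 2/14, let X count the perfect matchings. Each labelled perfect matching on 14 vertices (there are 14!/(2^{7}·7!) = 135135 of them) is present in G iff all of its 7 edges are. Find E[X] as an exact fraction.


K_14 has 14!/(2^{7}·7!) = 135135 labelled perfect matchings.
For each such perfect matching H, let X_H = 1 if all 7 edges of H are present in G. Then P[X_H = 1] = p^{7} = (1/7)^{7} = 1/823543.
By linearity: E[X] = Σ_H E[X_H] = 135135 · p^{7} = 135135 · 1/823543 = 19305/117649.
Numerically: E[X] ≈ 0.16409.

E[X] = 135135 · (1/7)^{7} = 19305/117649 ≈ 0.16409.


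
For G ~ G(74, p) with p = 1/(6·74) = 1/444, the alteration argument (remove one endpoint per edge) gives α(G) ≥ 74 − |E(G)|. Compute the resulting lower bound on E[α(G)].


E[|E(G)|] = C(74, 2)·p = 2701 · (1/444) = 73/12.
E[α(G)] ≥ n − E[|E(G)|] = 74 − 73/12 = 815/12.
Numerically: ≈ 67.9167.
(This is only a lower bound; the true E[α(G)] may be larger.)

E[α(G)] ≥ 815/12 ≈ 67.9167.


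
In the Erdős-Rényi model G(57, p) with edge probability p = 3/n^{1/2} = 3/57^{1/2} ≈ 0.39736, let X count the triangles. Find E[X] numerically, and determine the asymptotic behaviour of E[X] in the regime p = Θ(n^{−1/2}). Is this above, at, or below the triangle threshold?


Number of potential triangles: C(57, 3) = 29260.
Each occurs with probability p³ ≈ (0.39736)³ ≈ 6.2741006e-02.
By linearity: E[X] = C(57, 3)·p³ ≈ 29260 · 6.2741006e-02 ≈ 1835.80185.
Since α = 1/2 < 1, p = c/n^{1/2} ≫ 1/n is above the triangle threshold p ~ 1/n. Asymptotically E[X] ~ (c³/6)·n^{3(1−α)} = (3³/6)·n^{1.5} → ∞; triangles are abundant w.h.p.

E[X] ≈ 1835.80185; in regime p = Θ(1/n^{1/2}) E[X] diverges (above the triangle threshold p ~ 1/n).


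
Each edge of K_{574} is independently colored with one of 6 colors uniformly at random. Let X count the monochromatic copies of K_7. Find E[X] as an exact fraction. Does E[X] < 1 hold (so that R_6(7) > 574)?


E[X] = C(574, 7) · 6^{1 − 21} = 3926481655188664 · 6^{−20} = 3926481655188664/3656158440062976.
As a reduced fraction: E[X] = 490810206898583/457019805007872 ≈ 1.074.
Is E[X] < 1? NO.
Since E[X] ≥ 1, the first-moment bound is inconclusive at n = 574; it does NOT by itself certify R_6(7) > 574.

E[X] = 490810206898583/457019805007872 ≈ 1.074; E[X] ≥ 1; first-moment method inconclusive here.


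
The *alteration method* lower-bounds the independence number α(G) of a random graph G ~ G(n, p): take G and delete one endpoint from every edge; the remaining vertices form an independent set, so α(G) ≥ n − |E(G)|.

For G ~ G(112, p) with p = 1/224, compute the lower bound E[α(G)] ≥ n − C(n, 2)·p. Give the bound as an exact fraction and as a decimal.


E[|E(G)|] = C(112, 2)·p = 6216 · (1/224) = 111/4.
E[α(G)] ≥ n − E[|E(G)|] = 112 − 111/4 = 337/4.
Numerically: ≈ 84.250000.
(This is only a lower bound; the true E[α(G)] may be larger.)

E[α(G)] ≥ 337/4 ≈ 84.250000.


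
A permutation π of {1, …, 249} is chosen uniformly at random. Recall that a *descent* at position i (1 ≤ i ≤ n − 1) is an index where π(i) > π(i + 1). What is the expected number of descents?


Write X = Σ X_I over i = 1, …, 248, with X_I the indicator of one descent.
There are 248 indicators.
For each fixed i, the pair (π(i), π(i+1)) is a uniformly random ordered pair of distinct values from {1, …, 249}; by symmetry P[π(i) > π(i+1)] = 1/2.
By linearity: E[X] = 248 · (1/2) = (249 − 1) · (1/2) = 124 ≈ 124.000000.

E[X] = 124 = 124.000000.


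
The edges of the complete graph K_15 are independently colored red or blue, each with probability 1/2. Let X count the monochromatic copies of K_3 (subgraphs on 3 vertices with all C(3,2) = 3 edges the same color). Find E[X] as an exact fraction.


Let X = Σ_S X_S over the C(15, 3) = 455 subsets S of size 3, where X_S = 1 if the K_3 on S is monochromatic.
For a fixed S, the K_3 on S has C(3, 2) = 3 edges. P[all 3 edges red] = (1/2)^3, and likewise for blue, so P[monochromatic] = 2·(1/2)^3 = 2^{1 − 3} = 1/4.
By linearity: E[X] = C(15, 3) · 2^{1 − 3} = 455 · 1/4 = 455/4.
Numerically: E[X] ≈ 113.750000.

E[X] = C(15,3)·2^(1−C(3,2)) = 455/4 ≈ 113.750000.


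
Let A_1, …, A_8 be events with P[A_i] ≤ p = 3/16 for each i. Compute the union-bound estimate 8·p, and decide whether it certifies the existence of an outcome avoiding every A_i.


Union bound: P[∪_{i=1}^{8} A_i] ≤ Σ_i P[A_i] ≤ 8·p = 8·(3/16) = 3/2.
Numerically: 3/2 ≈ 1.5000000.
Is 3/2 < 1? NO.
Since the bound 3/2 is ≥ 1, the union bound is uninformative here; it does NOT by itself certify existence.

8·p = 3/2 ≈ 1.5000000; existence NOT certified by the union bound.


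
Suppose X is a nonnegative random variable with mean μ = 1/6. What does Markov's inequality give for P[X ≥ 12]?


μ = E[X] = 1/6, a = 12.
Markov: P[X ≥ 12] ≤ μ/a = (1/6)/12 = 1/72.
Numerically: ≈ 0.013889.
(Since a = 12 > μ = 0.166667, the bound 1/72 is < 1 and informative.)

P[X ≥ 12] ≤ 1/72 ≈ 0.013889.


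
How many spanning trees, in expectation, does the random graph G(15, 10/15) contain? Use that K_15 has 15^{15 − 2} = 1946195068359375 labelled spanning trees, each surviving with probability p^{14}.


K_15 has 15^{15 − 2} = 1946195068359375 labelled spanning trees.
For each such spanning tree H, let X_H = 1 if all 14 edges of H are present in G. Then P[X_H = 1] = p^{14} = (2/3)^{14} = 16384/4782969.
By linearity: E[X] = Σ_H E[X_H] = 1946195068359375 · p^{14} = 1946195068359375 · 16384/4782969 = 20000000000000/3.
Numerically: E[X] ≈ 6.6667e+12.

E[X] = 1946195068359375 · (2/3)^{14} = 20000000000000/3 ≈ 6.6667e+12.


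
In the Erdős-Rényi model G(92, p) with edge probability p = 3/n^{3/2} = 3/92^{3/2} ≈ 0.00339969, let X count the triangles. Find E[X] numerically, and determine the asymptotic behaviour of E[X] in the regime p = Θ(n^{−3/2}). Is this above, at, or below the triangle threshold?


Number of potential triangles: C(92, 3) = 125580.
Each occurs with probability p³ ≈ (0.00339969)³ ≈ 3.92933034e-08.
By linearity: E[X] = C(92, 3)·p³ ≈ 125580 · 3.92933034e-08 ≈ 0.004934.
Since α = 3/2 > 1, p = c/n^{3/2} = o(1/n) is below the triangle threshold p ~ 1/n. Asymptotically E[X] ~ (c³/6)·n^{3(1−α)} = (3³/6)·n^{-1.5} → 0, so by Markov's inequality G has no triangles w.h.p.

E[X] ≈ 0.004934; in regime p = Θ(1/n^{3/2}) E[X] tends to 0 (below the triangle threshold p ~ 1/n).


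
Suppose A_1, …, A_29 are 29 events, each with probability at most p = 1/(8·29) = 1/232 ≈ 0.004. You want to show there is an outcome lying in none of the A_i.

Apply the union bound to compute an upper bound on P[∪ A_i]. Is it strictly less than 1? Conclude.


Union bound: P[∪_{i=1}^{29} A_i] ≤ Σ_i P[A_i] ≤ 29·p = 29·(1/232) = 1/8.
Numerically: 1/8 ≈ 0.125.
Is 1/8 < 1? YES.
Since P[∪ A_i] ≤ 1/8 < 1, the complement has P[∩ A_i^c] ≥ 1 − 1/8 = 7/8 > 0, so some outcome avoids every A_i.

29·p = 1/8 ≈ 0.125; existence CERTIFIED by the union bound.


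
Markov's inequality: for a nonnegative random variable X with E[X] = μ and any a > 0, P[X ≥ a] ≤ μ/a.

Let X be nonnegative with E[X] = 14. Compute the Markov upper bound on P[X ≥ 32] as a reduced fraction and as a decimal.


μ = E[X] = 14, a = 32.
Markov: P[X ≥ 32] ≤ μ/a = (14)/32 = 7/16.
Numerically: ≈ 0.43750.
(Since a = 32 > μ = 14.00000, the bound 7/16 is < 1 and informative.)

P[X ≥ 32] ≤ 7/16 ≈ 0.43750.


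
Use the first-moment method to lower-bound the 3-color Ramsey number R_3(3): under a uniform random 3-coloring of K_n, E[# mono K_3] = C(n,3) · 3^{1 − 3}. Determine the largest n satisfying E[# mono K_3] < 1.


We need C(n, 3) · 3^{1 − 3} < 1, i.e. C(n, 3) < 3^{3 − 1} = 9.
Check values of n near the boundary:
  n = 3: C(3, 3) = 1; 1 < 9? YES
  n = 4: C(4, 3) = 4; 4 < 9? YES
  n = 5: C(5, 3) = 10; 10 < 9? NO
The largest n with C(n, 3) < 9 is n = 4 (where E[X] = 4/9 ≈ 0.444). Hence R_3(3) > 4, i.e. R_3(3) ≥ 5.

Largest n = 4; hence R_3(3) > 4.


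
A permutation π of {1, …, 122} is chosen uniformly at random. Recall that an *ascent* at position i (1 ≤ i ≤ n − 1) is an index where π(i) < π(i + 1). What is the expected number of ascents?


Write X = Σ X_I over i = 1, …, 121, with X_I the indicator of one ascent.
There are 121 indicators.
For each fixed i, the pair (π(i), π(i+1)) is a uniformly random ordered pair of distinct values from {1, …, 122}; by symmetry P[π(i) < π(i+1)] = 1/2.
By linearity: E[X] = 121 · (1/2) = (122 − 1) · (1/2) = 121/2 ≈ 60.50000.

E[X] = 121/2 = 60.50000.


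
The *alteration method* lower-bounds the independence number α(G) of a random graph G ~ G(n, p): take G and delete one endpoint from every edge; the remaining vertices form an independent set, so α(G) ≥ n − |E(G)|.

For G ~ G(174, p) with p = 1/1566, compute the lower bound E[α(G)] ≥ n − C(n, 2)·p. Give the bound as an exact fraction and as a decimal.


E[|E(G)|] = C(174, 2)·p = 15051 · (1/1566) = 173/18.
E[α(G)] ≥ n − E[|E(G)|] = 174 − 173/18 = 2959/18.
Numerically: ≈ 164.38889.
(This is only a lower bound; the true E[α(G)] may be larger.)

E[α(G)] ≥ 2959/18 ≈ 164.38889.


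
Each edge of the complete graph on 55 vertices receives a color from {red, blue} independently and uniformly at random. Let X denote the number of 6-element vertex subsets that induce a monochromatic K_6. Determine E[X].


Let X = Σ_S X_S over the C(55, 6) = 28989675 subsets S of size 6, where X_S = 1 if the K_6 on S is monochromatic.
For a fixed S, the K_6 on S has C(6, 2) = 15 edges. P[all 15 edges red] = (1/2)^15, and likewise for blue, so P[monochromatic] = 2·(1/2)^15 = 2^{1 − 15} = 1/16384.
By linearity of expectation: E[X] = C(55, 6) · 2^{1 − 15} = 28989675 · 1/16384 = 28989675/16384.
Numerically: E[X] ≈ 1769.38934.

E[X] = C(55,6)·2^(1−C(6,2)) = 28989675/16384 ≈ 1769.38934.


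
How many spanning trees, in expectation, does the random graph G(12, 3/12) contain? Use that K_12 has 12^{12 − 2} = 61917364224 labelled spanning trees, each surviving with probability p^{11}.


K_12 has 12^{12 − 2} = 61917364224 labelled spanning trees.
For each such spanning tree H, let X_H = 1 if all 11 edges of H are present in G. Then P[X_H = 1] = p^{11} = (1/4)^{11} = 1/4194304.
By linearity: E[X] = Σ_H E[X_H] = 61917364224 · p^{11} = 61917364224 · 1/4194304 = 59049/4.
Numerically: E[X] ≈ 14762.2.

E[X] = 61917364224 · (1/4)^{11} = 59049/4 ≈ 14762.2.


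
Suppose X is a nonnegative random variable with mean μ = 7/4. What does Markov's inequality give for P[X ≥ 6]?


μ = E[X] = 7/4, a = 6.
Markov: P[X ≥ 6] ≤ μ/a = (7/4)/6 = 7/24.
Numerically: ≈ 0.2917.
(Since a = 6 > μ = 1.7500, the bound 7/24 is < 1 and informative.)

P[X ≥ 6] ≤ 7/24 ≈ 0.2917.


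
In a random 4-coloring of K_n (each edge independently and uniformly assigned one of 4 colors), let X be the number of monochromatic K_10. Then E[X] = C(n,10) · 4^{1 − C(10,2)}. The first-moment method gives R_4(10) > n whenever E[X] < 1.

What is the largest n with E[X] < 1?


We need C(n, 10) · 4^{1 − 45} < 1, i.e. C(n, 10) < 4^{45 − 1} = 309485009821345068724781056.
Check values of n near the boundary:
  n = 2020: C(2020, 10) = 304832018578739931133653656; 304832018578739931133653656 < 309485009821345068724781056? YES
  n = 2021: C(2021, 10) = 306347841644770462864800616; 306347841644770462864800616 < 309485009821345068724781056? YES
  n = 2022: C(2022, 10) = 307870445231474093395937796; 307870445231474093395937796 < 309485009821345068724781056? YES
  n = 2023: C(2023, 10) = 309399856285778485315440716; 309399856285778485315440716 < 309485009821345068724781056? YES
  n = 2024: C(2024, 10) = 310936101848269937576192656; 310936101848269937576192656 < 309485009821345068724781056? NO
  n = 2025: C(2025, 10) = 312479209053472269772600560; 312479209053472269772600560 < 309485009821345068724781056? NO
The largest n with C(n, 10) < 309485009821345068724781056 is n = 2023 (where E[X] = 77349964071444621328860179/77371252455336267181195264 ≈ 0.9997). Hence R_4(10) > 2023, i.e. R_4(10) ≥ 2024.

Largest n = 2023; hence R_4(10) > 2023.


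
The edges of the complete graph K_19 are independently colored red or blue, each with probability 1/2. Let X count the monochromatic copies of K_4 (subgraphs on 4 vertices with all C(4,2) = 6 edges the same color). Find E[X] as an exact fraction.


Let X = Σ_S X_S over the C(19, 4) = 3876 subsets S of size 4, where X_S = 1 if the K_4 on S is monochromatic.
For a fixed S, the K_4 on S has C(4, 2) = 6 edges. P[all 6 edges red] = (1/2)^6, and likewise for blue, so P[monochromatic] = 2·(1/2)^6 = 2^{1 − 6} = 1/32.
Summing: E[X] = C(19, 4) · 2^{1 − 6} = 3876 · 1/32 = 969/8.
Numerically: E[X] ≈ 121.1250.

E[X] = C(19,4)·2^(1−C(4,2)) = 969/8 ≈ 121.1250.


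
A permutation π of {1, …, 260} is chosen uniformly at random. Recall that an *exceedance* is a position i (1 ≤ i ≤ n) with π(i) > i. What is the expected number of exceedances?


Write X = Σ_{i=1}^{260} X_i, where X_i = 1_{π(i) > i}.
For each fixed i, π(i) is uniform over {1, …, 260} (marginal of a uniform permutation), so P[π(i) > i] = (n − i)/n. Summing: Σ_{i=1}^{260} (n − i)/n = (0 + 1 + … + 259)/260 = 260(260 − 1)/(2·260) = (260 − 1)/2.
Hence E[X] = Σ_{i=1}^{260} (260 − i)/260 = 259/2 ≈ 129.500000.

E[X] = 259/2 = 129.500000.


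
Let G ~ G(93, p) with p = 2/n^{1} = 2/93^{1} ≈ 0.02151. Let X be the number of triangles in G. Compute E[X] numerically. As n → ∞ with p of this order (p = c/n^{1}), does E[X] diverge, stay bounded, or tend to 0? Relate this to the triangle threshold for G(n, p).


Number of potential triangles: C(93, 3) = 129766.
Each occurs with probability p³ ≈ (0.02151)³ ≈ 9.945833e-06.
By linearity: E[X] = C(93, 3)·p³ ≈ 129766 · 9.945833e-06 ≈ 1.2906.
Here α = 1, so p = 2/n is exactly at the triangle threshold p ~ 1/n. Asymptotically E[X] → c³/6 = 2³/6 = 4/3 ≈ 1.3333, a bounded constant. In this regime the triangle count is asymptotically Poisson(c³/6).

E[X] ≈ 1.2906; in regime p = Θ(1/n^{1}) E[X] stays bounded (at the triangle threshold p ~ 1/n).


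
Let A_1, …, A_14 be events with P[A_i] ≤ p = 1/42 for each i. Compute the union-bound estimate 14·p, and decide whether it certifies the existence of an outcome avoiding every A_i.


Union bound: P[∪_{i=1}^{14} A_i] ≤ Σ_i P[A_i] ≤ 14·p = 14·(1/42) = 1/3.
Numerically: 1/3 ≈ 0.3333333.
Is 1/3 < 1? YES.
Since P[∪ A_i] ≤ 1/3 < 1, the complement has P[∩ A_i^c] ≥ 1 − 1/3 = 2/3 > 0, so some outcome avoids every A_i.

14·p = 1/3 ≈ 0.3333333; existence CERTIFIED by the union bound.


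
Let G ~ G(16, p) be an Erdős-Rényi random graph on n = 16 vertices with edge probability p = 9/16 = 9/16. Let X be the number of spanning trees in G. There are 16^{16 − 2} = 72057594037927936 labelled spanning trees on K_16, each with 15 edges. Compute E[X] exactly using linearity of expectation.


K_16 has 16^{16 − 2} = 72057594037927936 labelled spanning trees.
For each such spanning tree H, let X_H = 1 if all 15 edges of H are present in G. Then P[X_H = 1] = p^{15} = (9/16)^{15} = 205891132094649/1152921504606846976.
By linearity of expectation: E[X] = Σ_H E[X_H] = 72057594037927936 · p^{15} = 72057594037927936 · 205891132094649/1152921504606846976 = 205891132094649/16.
Numerically: E[X] ≈ 1.29e+13.

E[X] = 72057594037927936 · (9/16)^{15} = 205891132094649/16 ≈ 1.29e+13.


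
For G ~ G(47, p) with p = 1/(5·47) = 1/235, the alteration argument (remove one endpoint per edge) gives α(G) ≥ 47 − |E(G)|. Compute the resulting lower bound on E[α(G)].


E[|E(G)|] = C(47, 2)·p = 1081 · (1/235) = 23/5.
E[α(G)] ≥ n − E[|E(G)|] = 47 − 23/5 = 212/5.
Numerically: ≈ 42.40000.
(This is only a lower bound; the true E[α(G)] may be larger.)

E[α(G)] ≥ 212/5 ≈ 42.40000.


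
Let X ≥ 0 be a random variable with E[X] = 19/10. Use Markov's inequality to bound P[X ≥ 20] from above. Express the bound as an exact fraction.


μ = E[X] = 19/10, a = 20.
Markov: P[X ≥ 20] ≤ μ/a = (19/10)/20 = 19/200.
Numerically: ≈ 0.095000.
(Since a = 20 > μ = 1.900000, the bound 19/200 is < 1 and informative.)

P[X ≥ 20] ≤ 19/200 ≈ 0.095000.


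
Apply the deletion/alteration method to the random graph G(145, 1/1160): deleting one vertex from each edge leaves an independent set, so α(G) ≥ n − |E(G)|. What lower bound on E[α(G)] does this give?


E[|E(G)|] = C(145, 2)·p = 10440 · (1/1160) = 9.
E[α(G)] ≥ n − E[|E(G)|] = 145 − 9 = 136.
Numerically: ≈ 136.0000.
(This is only a lower bound; the true E[α(G)] may be larger.)

E[α(G)] ≥ 136 ≈ 136.0000.


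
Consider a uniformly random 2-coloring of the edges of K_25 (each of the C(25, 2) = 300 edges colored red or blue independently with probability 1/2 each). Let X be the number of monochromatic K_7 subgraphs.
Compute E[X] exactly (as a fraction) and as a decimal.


Let X = Σ_S X_S over the C(25, 7) = 480700 subsets S of size 7, where X_S = 1 if the K_7 on S is monochromatic.
For a fixed S, the K_7 on S has C(7, 2) = 21 edges. P[all 21 edges red] = (1/2)^21, and likewise for blue, so P[monochromatic] = 2·(1/2)^21 = 2^{1 − 21} = 1/1048576.
By linearity of expectation: E[X] = C(25, 7) · 2^{1 − 21} = 480700 · 1/1048576 = 120175/262144.
Numerically: E[X] ≈ 0.458.

E[X] = C(25,7)·2^(1−C(7,2)) = 120175/262144 ≈ 0.458.


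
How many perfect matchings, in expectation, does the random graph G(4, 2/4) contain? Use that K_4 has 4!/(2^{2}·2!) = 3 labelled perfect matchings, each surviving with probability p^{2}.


K_4 has 4!/(2^{2}·2!) = 3 labelled perfect matchings.
For each such perfect matching H, let X_H = 1 if all 2 edges of H are present in G. Then P[X_H = 1] = p^{2} = (1/2)^{2} = 1/4.
By linearity: E[X] = Σ_H E[X_H] = 3 · p^{2} = 3 · 1/4 = 3/4.
Numerically: E[X] ≈ 0.75.

E[X] = 3 · (1/2)^{2} = 3/4 ≈ 0.75.


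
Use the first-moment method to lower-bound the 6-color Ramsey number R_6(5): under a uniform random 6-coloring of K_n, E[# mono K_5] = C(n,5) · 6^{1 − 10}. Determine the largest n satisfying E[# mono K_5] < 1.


We need C(n, 5) · 6^{1 − 10} < 1, i.e. C(n, 5) < 6^{10 − 1} = 10077696.
Check values of n near the boundary:
  n = 66: C(66, 5) = 8936928; 8936928 < 10077696? YES
  n = 67: C(67, 5) = 9657648; 9657648 < 10077696? YES
  n = 68: C(68, 5) = 10424128; 10424128 < 10077696? NO
The largest n with C(n, 5) < 10077696 is n = 67 (where E[X] = 67067/69984 ≈ 0.95832). Hence R_6(5) > 67, i.e. R_6(5) ≥ 68.

Largest n = 67; hence R_6(5) > 67.


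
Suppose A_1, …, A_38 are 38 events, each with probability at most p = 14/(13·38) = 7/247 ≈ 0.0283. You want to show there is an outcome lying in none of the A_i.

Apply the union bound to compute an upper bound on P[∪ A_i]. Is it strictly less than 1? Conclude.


Union bound: P[∪_{i=1}^{38} A_i] ≤ Σ_i P[A_i] ≤ 38·p = 38·(7/247) = 14/13.
Numerically: 14/13 ≈ 1.0769.
Is 14/13 < 1? NO.
Since the bound 14/13 is ≥ 1, the union bound is uninformative here; it does NOT by itself certify existence.

38·p = 14/13 ≈ 1.0769; existence NOT certified by the union bound.


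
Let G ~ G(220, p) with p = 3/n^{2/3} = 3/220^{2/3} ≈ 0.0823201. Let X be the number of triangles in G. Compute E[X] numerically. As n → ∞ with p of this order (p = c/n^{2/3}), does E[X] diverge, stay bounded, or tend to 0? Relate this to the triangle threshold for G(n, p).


Number of potential triangles: C(220, 3) = 1750540.
Each occurs with probability p³ ≈ (0.0823201)³ ≈ 5.57851240e-04.
By linearity: E[X] = C(220, 3)·p³ ≈ 1750540 · 5.57851240e-04 ≈ 976.540909.
Since α = 2/3 < 1, p = c/n^{2/3} ≫ 1/n is above the triangle threshold p ~ 1/n. Asymptotically E[X] ~ (c³/6)·n^{3(1−α)} = (3³/6)·n^{1} → ∞; triangles are abundant w.h.p.

E[X] ≈ 976.540909; in regime p = Θ(1/n^{2/3}) E[X] diverges (above the triangle threshold p ~ 1/n).


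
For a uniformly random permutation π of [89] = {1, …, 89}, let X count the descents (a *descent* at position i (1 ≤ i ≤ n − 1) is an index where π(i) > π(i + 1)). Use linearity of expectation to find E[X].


Write X = Σ X_I over i = 1, …, 88, with X_I the indicator of one descent.
There are 88 indicators.
For each fixed i, the pair (π(i), π(i+1)) is a uniformly random ordered pair of distinct values from {1, …, 89}; by symmetry P[π(i) > π(i+1)] = 1/2.
By linearity: E[X] = 88 · (1/2) = (89 − 1) · (1/2) = 44 ≈ 44.00000.

E[X] = 44 = 44.00000.


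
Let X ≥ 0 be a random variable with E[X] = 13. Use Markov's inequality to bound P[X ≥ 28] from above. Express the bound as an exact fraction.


μ = E[X] = 13, a = 28.
Markov: P[X ≥ 28] ≤ μ/a = (13)/28 = 13/28.
Numerically: ≈ 0.46429.
(Since a = 28 > μ = 13.00000, the bound 13/28 is < 1 and informative.)

P[X ≥ 28] ≤ 13/28 ≈ 0.46429.


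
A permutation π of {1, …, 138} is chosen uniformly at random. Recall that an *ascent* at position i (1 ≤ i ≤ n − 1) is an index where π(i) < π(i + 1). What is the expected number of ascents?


Write X = Σ X_I over i = 1, …, 137, with X_I the indicator of one ascent.
There are 137 indicators.
For each fixed i, the pair (π(i), π(i+1)) is a uniformly random ordered pair of distinct values from {1, …, 138}; by symmetry P[π(i) < π(i+1)] = 1/2.
By linearity: E[X] = 137 · (1/2) = (138 − 1) · (1/2) = 137/2 ≈ 68.500000.

E[X] = 137/2 = 68.500000.


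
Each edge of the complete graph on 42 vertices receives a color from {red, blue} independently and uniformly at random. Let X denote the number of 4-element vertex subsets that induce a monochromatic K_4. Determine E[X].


Let X = Σ_S X_S over the C(42, 4) = 111930 subsets S of size 4, where X_S = 1 if the K_4 on S is monochromatic.
For a fixed S, the K_4 on S has C(4, 2) = 6 edges. P[all 6 edges red] = (1/2)^6, and likewise for blue, so P[monochromatic] = 2·(1/2)^6 = 2^{1 − 6} = 1/32.
By linearity of expectation: E[X] = C(42, 4) · 2^{1 − 6} = 111930 · 1/32 = 55965/16.
Numerically: E[X] ≈ 3497.81250.

E[X] = C(42,4)·2^(1−C(4,2)) = 55965/16 ≈ 3497.81250.


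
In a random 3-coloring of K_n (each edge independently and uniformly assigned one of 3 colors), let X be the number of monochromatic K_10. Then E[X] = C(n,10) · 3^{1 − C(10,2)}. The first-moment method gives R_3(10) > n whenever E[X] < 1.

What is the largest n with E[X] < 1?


We need C(n, 10) · 3^{1 − 45} < 1, i.e. C(n, 10) < 3^{45 − 1} = 984770902183611232881.
Check values of n near the boundary:
  n = 572: C(572, 10) = 954640815642161682606; 954640815642161682606 < 984770902183611232881? YES
  n = 573: C(573, 10) = 971597135635805762226; 971597135635805762226 < 984770902183611232881? YES
  n = 574: C(574, 10) = 988824035203816502691; 988824035203816502691 < 984770902183611232881? NO
The largest n with C(n, 10) < 984770902183611232881 is n = 573 (where E[X] = 35985079097622435638/36472996377170786403 ≈ 0.9866). Hence R_3(10) > 573, i.e. R_3(10) ≥ 574.

Largest n = 573; hence R_3(10) > 573.


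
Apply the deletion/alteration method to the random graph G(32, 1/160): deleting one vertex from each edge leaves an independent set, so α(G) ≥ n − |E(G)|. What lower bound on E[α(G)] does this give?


E[|E(G)|] = C(32, 2)·p = 496 · (1/160) = 31/10.
E[α(G)] ≥ n − E[|E(G)|] = 32 − 31/10 = 289/10.
Numerically: ≈ 28.900000.
(This is only a lower bound; the true E[α(G)] may be larger.)

E[α(G)] ≥ 289/10 ≈ 28.900000.


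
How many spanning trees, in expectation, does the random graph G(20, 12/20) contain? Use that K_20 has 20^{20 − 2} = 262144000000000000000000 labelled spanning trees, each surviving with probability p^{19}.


K_20 has 20^{20 − 2} = 262144000000000000000000 labelled spanning trees.
For each such spanning tree H, let X_H = 1 if all 19 edges of H are present in G. Then P[X_H = 1] = p^{19} = (3/5)^{19} = 1162261467/19073486328125.
By linearity: E[X] = Σ_H E[X_H] = 262144000000000000000000 · p^{19} = 262144000000000000000000 · 1162261467/19073486328125 = 79869999842655731712/5.
Numerically: E[X] ≈ 1.5974e+19.

E[X] = 262144000000000000000000 · (3/5)^{19} = 79869999842655731712/5 ≈ 1.5974e+19.


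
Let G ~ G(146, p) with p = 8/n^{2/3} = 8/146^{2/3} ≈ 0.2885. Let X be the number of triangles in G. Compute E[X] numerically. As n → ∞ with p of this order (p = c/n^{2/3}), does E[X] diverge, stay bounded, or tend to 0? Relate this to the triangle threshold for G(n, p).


Number of potential triangles: C(146, 3) = 508080.
Each occurs with probability p³ ≈ (0.2885)³ ≈ 2.401952e-02.
By linearity: E[X] = C(146, 3)·p³ ≈ 508080 · 2.401952e-02 ≈ 12203.8356.
Since α = 2/3 < 1, p = c/n^{2/3} ≫ 1/n is above the triangle threshold p ~ 1/n. Asymptotically E[X] ~ (c³/6)·n^{3(1−α)} = (8³/6)·n^{1} → ∞; triangles are abundant w.h.p.

E[X] ≈ 12203.8356; in regime p = Θ(1/n^{2/3}) E[X] diverges (above the triangle threshold p ~ 1/n).


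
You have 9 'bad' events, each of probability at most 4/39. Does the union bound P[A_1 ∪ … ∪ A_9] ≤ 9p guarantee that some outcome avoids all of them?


Union bound: P[∪_{i=1}^{9} A_i] ≤ Σ_i P[A_i] ≤ 9·p = 9·(4/39) = 12/13.
Numerically: 12/13 ≈ 0.923077.
Is 12/13 < 1? YES.
Since P[∪ A_i] ≤ 12/13 < 1, the complement has P[∩ A_i^c] ≥ 1 − 12/13 = 1/13 > 0, so some outcome avoids every A_i.

9·p = 12/13 ≈ 0.923077; existence CERTIFIED by the union bound.


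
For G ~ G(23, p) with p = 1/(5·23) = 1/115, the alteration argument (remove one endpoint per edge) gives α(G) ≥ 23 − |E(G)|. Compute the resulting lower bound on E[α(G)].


E[|E(G)|] = C(23, 2)·p = 253 · (1/115) = 11/5.
E[α(G)] ≥ n − E[|E(G)|] = 23 − 11/5 = 104/5.
Numerically: ≈ 20.800.
(This is only a lower bound; the true E[α(G)] may be larger.)

E[α(G)] ≥ 104/5 ≈ 20.800.


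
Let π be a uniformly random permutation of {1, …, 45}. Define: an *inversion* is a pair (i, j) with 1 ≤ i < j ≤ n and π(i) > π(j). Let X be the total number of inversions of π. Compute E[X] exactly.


Write X = Σ X_I over the C(45, 2) = 990 pairs i < j, with X_I the indicator of one inversion.
There are 990 indicators.
For each fixed pair i < j, the values π(i) and π(j) are two distinct elements of {1, …, 45} in uniformly random order; by symmetry P[π(i) > π(j)] = 1/2.
By linearity: E[X] = 990 · (1/2) = C(45, 2) · (1/2) = 990/2 = 495 ≈ 495.00000.

E[X] = 495 = 495.00000.


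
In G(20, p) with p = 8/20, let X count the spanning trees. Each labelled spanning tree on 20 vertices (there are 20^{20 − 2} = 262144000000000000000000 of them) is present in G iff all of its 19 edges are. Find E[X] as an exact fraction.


K_20 has 20^{20 − 2} = 262144000000000000000000 labelled spanning trees.
For each such spanning tree H, let X_H = 1 if all 19 edges of H are present in G. Then P[X_H = 1] = p^{19} = (2/5)^{19} = 524288/19073486328125.
By linearity of expectation: E[X] = Σ_H E[X_H] = 262144000000000000000000 · p^{19} = 262144000000000000000000 · 524288/19073486328125 = 36028797018963968/5.
Numerically: E[X] ≈ 7.20576e+15.

E[X] = 262144000000000000000000 · (2/5)^{19} = 36028797018963968/5 ≈ 7.20576e+15.


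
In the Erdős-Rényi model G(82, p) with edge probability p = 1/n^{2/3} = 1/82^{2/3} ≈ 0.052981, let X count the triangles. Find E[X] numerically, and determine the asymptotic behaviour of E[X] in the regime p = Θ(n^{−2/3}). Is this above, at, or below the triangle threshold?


Number of potential triangles: C(82, 3) = 88560.
Each occurs with probability p³ ≈ (0.052981)³ ≈ 1.4872100e-04.
By linearity: E[X] = C(82, 3)·p³ ≈ 88560 · 1.4872100e-04 ≈ 13.17073.
Since α = 2/3 < 1, p = c/n^{2/3} ≫ 1/n is above the triangle threshold p ~ 1/n. Asymptotically E[X] ~ (c³/6)·n^{3(1−α)} = (1³/6)·n^{1} → ∞; triangles are abundant w.h.p.

E[X] ≈ 13.17073; in regime p = Θ(1/n^{2/3}) E[X] diverges (above the triangle threshold p ~ 1/n).


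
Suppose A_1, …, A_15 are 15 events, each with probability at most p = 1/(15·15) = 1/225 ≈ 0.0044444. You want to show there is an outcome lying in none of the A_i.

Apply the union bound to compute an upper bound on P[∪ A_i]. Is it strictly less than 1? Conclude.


Union bound: P[∪_{i=1}^{15} A_i] ≤ Σ_i P[A_i] ≤ 15·p = 15·(1/225) = 1/15.
Numerically: 1/15 ≈ 0.0666667.
Is 1/15 < 1? YES.
Since P[∪ A_i] ≤ 1/15 < 1, the complement has P[∩ A_i^c] ≥ 1 − 1/15 = 14/15 > 0, so some outcome avoids every A_i.

15·p = 1/15 ≈ 0.0666667; existence CERTIFIED by the union bound.


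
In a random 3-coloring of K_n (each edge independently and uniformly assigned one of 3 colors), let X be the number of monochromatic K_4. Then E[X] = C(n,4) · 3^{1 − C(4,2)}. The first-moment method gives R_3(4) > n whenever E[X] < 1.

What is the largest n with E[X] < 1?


We need C(n, 4) · 3^{1 − 6} < 1, i.e. C(n, 4) < 3^{6 − 1} = 243.
Check values of n near the boundary:
  n = 5: C(5, 4) = 5; 5 < 243? YES
  n = 6: C(6, 4) = 15; 15 < 243? YES
  n = 7: C(7, 4) = 35; 35 < 243? YES
  n = 8: C(8, 4) = 70; 70 < 243? YES
  n = 9: C(9, 4) = 126; 126 < 243? YES
  n = 10: C(10, 4) = 210; 210 < 243? YES
  n = 11: C(11, 4) = 330; 330 < 243? NO
  n = 12: C(12, 4) = 495; 495 < 243? NO
The largest n with C(n, 4) < 243 is n = 10 (where E[X] = 70/81 ≈ 0.8642). Hence R_3(4) > 10, i.e. R_3(4) ≥ 11.

Largest n = 10; hence R_3(4) > 10.


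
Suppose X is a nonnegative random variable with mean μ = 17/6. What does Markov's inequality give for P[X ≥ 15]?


μ = E[X] = 17/6, a = 15.
Markov: P[X ≥ 15] ≤ μ/a = (17/6)/15 = 17/90.
Numerically: ≈ 0.18889.
(Since a = 15 > μ = 2.83333, the bound 17/90 is < 1 and informative.)

P[X ≥ 15] ≤ 17/90 ≈ 0.18889.


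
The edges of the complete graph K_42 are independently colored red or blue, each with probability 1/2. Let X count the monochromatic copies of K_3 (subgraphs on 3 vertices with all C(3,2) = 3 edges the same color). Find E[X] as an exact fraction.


Let X = Σ_S X_S over the C(42, 3) = 11480 subsets S of size 3, where X_S = 1 if the K_3 on S is monochromatic.
For a fixed S, the K_3 on S has C(3, 2) = 3 edges. P[all 3 edges red] = (1/2)^3, and likewise for blue, so P[monochromatic] = 2·(1/2)^3 = 2^{1 − 3} = 1/4.
By linearity of expectation: E[X] = C(42, 3) · 2^{1 − 3} = 11480 · 1/4 = 2870.
Numerically: E[X] ≈ 2870.000000.

E[X] = C(42,3)·2^(1−C(3,2)) = 2870 ≈ 2870.000000.


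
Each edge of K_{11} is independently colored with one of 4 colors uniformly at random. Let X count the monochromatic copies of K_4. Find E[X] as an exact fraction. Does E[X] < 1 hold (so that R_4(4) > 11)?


E[X] = C(11, 4) · 4^{1 − 6} = 330 · 4^{−5} = 330/1024.
As a reduced fraction: E[X] = 165/512 ≈ 0.322.
Is E[X] < 1? YES.
Since E[X] < 1, there exists a 4-coloring of K_{11} with no monochromatic K_4; hence R_4(4) > 11.

E[X] = 165/512 ≈ 0.322; E[X] < 1, so R_4(4) > 11.


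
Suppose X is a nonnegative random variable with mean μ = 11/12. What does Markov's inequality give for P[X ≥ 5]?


μ = E[X] = 11/12, a = 5.
Markov: P[X ≥ 5] ≤ μ/a = (11/12)/5 = 11/60.
Numerically: ≈ 0.183.
(Since a = 5 > μ = 0.917, the bound 11/60 is < 1 and informative.)

P[X ≥ 5] ≤ 11/60 ≈ 0.183.


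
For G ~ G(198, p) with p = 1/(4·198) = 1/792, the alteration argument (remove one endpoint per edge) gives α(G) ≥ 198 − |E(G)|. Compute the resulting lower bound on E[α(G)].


E[|E(G)|] = C(198, 2)·p = 19503 · (1/792) = 197/8.
E[α(G)] ≥ n − E[|E(G)|] = 198 − 197/8 = 1387/8.
Numerically: ≈ 173.3750.
(This is only a lower bound; the true E[α(G)] may be larger.)

E[α(G)] ≥ 1387/8 ≈ 173.3750.


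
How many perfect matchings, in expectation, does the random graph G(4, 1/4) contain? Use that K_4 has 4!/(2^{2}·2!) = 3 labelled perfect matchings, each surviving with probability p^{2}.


K_4 has 4!/(2^{2}·2!) = 3 labelled perfect matchings.
For each such perfect matching H, let X_H = 1 if all 2 edges of H are present in G. Then P[X_H = 1] = p^{2} = (1/4)^{2} = 1/16.
Summing the indicators: E[X] = Σ_H E[X_H] = 3 · p^{2} = 3 · 1/16 = 3/16.
Numerically: E[X] ≈ 0.1875.

E[X] = 3 · (1/4)^{2} = 3/16 ≈ 0.1875.


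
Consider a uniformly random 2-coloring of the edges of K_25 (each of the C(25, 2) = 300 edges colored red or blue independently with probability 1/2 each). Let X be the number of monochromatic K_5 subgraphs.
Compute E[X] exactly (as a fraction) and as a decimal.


Let X = Σ_S X_S over the C(25, 5) = 53130 subsets S of size 5, where X_S = 1 if the K_5 on S is monochromatic.
For a fixed S, the K_5 on S has C(5, 2) = 10 edges. P[all 10 edges red] = (1/2)^10, and likewise for blue, so P[monochromatic] = 2·(1/2)^10 = 2^{1 − 10} = 1/512.
Summing: E[X] = C(25, 5) · 2^{1 − 10} = 53130 · 1/512 = 26565/256.
Numerically: E[X] ≈ 103.7695.

E[X] = C(25,5)·2^(1−C(5,2)) = 26565/256 ≈ 103.7695.
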